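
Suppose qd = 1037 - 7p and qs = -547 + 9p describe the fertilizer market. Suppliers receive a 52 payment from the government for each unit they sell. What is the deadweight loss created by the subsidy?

Pre-subsidy: 1037 - 7p = -547 + 9p gives p* = 99, q* = 344.
With the subsidy, sellers receive ps = pb + 52 for each unit, where pb is the price buyers pay.
Supply in terms of pb becomes qs = -547 + 9(pb + 52) = -79 + 9pb. Setting this equal to demand: 1037 - 7pb = -79 + 9pb, so pb = 69.75.
Sellers receive ps = 69.75 + 52 = 121.75; q' = 1037 − 7·69.75 = 548.75.
The subsidy expands output by 548.75 − 344 = 204.75 past the efficient level; on those units the gap between marginal cost and willingness to pay runs from 0 up to 52.
DWL = ½ × 52 × 204.75 = 5323.5.

Deadweight loss = 5323.5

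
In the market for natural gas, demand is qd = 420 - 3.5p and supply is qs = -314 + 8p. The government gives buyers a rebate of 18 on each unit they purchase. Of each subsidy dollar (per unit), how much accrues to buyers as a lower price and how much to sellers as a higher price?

Buyers gain 288/23 per unit; sellers gain 126/23 per unit

Pre-subsidy: 420 - 3.5p = -314 + 8p gives p* = 1468/23, q* = 4522/23.
With the rebate, buyers effectively pay pb = ps − 18, where ps is the price sellers receive.
Demand in terms of ps becomes qd = 420 − 3.5(ps − 18) = 483 - 3.5ps. Setting this equal to supply: 483 - 3.5ps = -314 + 8ps, so ps = 1594/23.
Buyers pay pb = 1594/23 − 18 = 1180/23; q' = -314 + 8·(1594/23) = 5530/23.
Buyers' price falls by p* − pb = 1468/23 − 1180/23 = 288/23; sellers' price rises by ps − p* = 1594/23 − 1468/23 = 126/23.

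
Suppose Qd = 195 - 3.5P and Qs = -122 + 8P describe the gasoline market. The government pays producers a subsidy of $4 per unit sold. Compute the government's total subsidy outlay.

Government cost = 9960/23

Pre-subsidy: 195 - 3.5P = -122 + 8P gives P* = 634/23, Q* = 2266/23.
With the subsidy, sellers receive Ps = Pb + 4 for each unit, where Pb is the price buyers pay.
Supply in terms of Pb becomes Qs = -122 + 8(Pb + 4) = -90 + 8Pb. Setting this equal to demand: 195 - 3.5Pb = -90 + 8Pb, so Pb = 570/23.
Sellers receive Ps = 570/23 + 4 = 662/23; Q' = 195 − 3.5·(570/23) = 2490/23.
Government outlay = subsidy × quantity = 4 × 2490/23 = 9960/23.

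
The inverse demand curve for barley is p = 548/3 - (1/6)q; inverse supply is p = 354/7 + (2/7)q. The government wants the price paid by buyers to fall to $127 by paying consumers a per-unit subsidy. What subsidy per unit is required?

At a buyer price of 127, quantity demanded is 1096 − 6·127 = 334.
Sellers supply 334 only when they receive ps = 354/7 + (2/7)·334 = 146.
s = ps − pb = 146 − 127 = 19.

Required subsidy s = $19 per unit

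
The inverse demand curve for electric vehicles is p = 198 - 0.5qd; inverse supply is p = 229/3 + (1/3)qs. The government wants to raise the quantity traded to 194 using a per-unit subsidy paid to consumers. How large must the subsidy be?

Required subsidy s = 40 per unit

At q = 194, from the demand curve buyers pay pb = 198 − 0.5·194 = 101; from the supply curve sellers need ps = 229/3 + (1/3)·194 = 141.
The subsidy must fill the gap: s = ps − pb = 141 − 101 = 40.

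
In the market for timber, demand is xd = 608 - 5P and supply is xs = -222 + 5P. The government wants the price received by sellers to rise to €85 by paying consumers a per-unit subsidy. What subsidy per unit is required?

Required subsidy s = €4 per unit

At a seller price of 85, quantity supplied is -222 + 5·85 = 203.
Buyers absorb 203 only when they pay Pb with 608 − 5·Pb = 203, i.e. Pb = 81.
s = Ps − Pb = 85 − 81 = 4.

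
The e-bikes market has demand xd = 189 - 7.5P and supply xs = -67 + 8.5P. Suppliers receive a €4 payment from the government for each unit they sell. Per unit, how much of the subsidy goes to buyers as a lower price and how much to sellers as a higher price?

Pre-subsidy: 189 - 7.5P = -67 + 8.5P gives P* = 16, x* = 69.
With the subsidy, sellers receive Ps = Pb + 4 for each unit, where Pb is the price buyers pay.
Supply in terms of Pb becomes xs = -67 + 8.5(Pb + 4) = -33 + 8.5Pb. Setting this equal to demand: 189 - 7.5Pb = -33 + 8.5Pb, so Pb = 13.875.
Sellers receive Ps = 13.875 + 4 = 17.875; x' = 189 − 7.5·13.875 = 84.9375.
Buyers' price falls by P* − Pb = 16 − 13.875 = 2.125; sellers' price rises by Ps − P* = 17.875 − 16 = 1.875.

Buyers gain €2.125 per unit; sellers gain €1.875 per unit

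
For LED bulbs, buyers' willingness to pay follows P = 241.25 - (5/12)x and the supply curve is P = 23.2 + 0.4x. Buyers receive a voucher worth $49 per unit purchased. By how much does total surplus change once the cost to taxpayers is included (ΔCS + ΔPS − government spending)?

Net change in total surplus = -$1470

Pre-subsidy: 241.25 - (5/12)x = 23.2 + 0.4x gives x* = 267 and P* = 130.
With the rebate, buyers effectively pay Pb = Ps − 49, where Ps is the price sellers receive.
On the curves, Pb = 241.25 - (5/12)x and Ps = 23.2 + 0.4x; the wedge Ps − Pb = 49 gives 23.2 + 0.4x − (241.25 - (5/12)x) = 49, so x' = 327.
Then Pb = 241.25 − (5/12)·327 = 105 and Ps = 23.2 + 0.4·327 = 154.
ΔCS = ½(267 + 327)(130 − 105) = 7425; ΔPS = ½(267 + 327)(154 − 130) = 7128.
Government spending = 49 × 327 = 16023.
Net change = 7425 + 7128 − 16023 = -1470. The loss equals the DWL triangle ½·49·60.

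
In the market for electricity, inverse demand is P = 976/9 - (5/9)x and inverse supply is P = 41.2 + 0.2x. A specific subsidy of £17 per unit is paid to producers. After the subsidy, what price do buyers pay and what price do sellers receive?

Pre-subsidy: 976/9 - (5/9)x = 41.2 + 0.2x gives x* = 89 and P* = 59.
With the subsidy, sellers receive Ps = Pb + 17 for each unit, where Pb is the price buyers pay.
On the curves, Pb = 976/9 - (5/9)x and Ps = 41.2 + 0.2x; the wedge Ps − Pb = 17 gives 41.2 + 0.2x − (976/9 - (5/9)x) = 17, so x' = 111.5.
Then Pb = 976/9 − (5/9)·111.5 = 46.5 and Ps = 41.2 + 0.2·111.5 = 63.5.

Buyers pay £46.5; sellers receive £63.5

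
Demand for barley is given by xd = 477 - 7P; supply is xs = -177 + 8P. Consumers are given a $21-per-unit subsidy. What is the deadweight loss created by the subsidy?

Pre-subsidy: 477 - 7P = -177 + 8P gives P* = 43.6, x* = 171.8.
With the rebate, buyers effectively pay Pb = Ps − 21, where Ps is the price sellers receive.
Demand in terms of Ps becomes xd = 477 − 7(Ps − 21) = 624 - 7Ps. Setting this equal to supply: 624 - 7Ps = -177 + 8Ps, so Ps = 53.4.
Buyers pay Pb = 53.4 − 21 = 32.4; x' = -177 + 8·53.4 = 250.2.
The subsidy expands output by 250.2 − 171.8 = 78.4 past the efficient level; on those units the gap between marginal cost and willingness to pay runs from 0 up to 21.
DWL = ½ × 21 × 78.4 = 823.2.

Deadweight loss = $823.2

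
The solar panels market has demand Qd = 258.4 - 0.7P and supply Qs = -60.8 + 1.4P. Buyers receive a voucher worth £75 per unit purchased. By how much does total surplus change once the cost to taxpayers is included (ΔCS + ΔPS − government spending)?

Net change in total surplus = -£1312.5

Pre-subsidy: 258.4 - 0.7P = -60.8 + 1.4P gives P* = 152, Q* = 152.
With the rebate, buyers effectively pay Pb = Ps − 75, where Ps is the price sellers receive.
Demand in terms of Ps becomes Qd = 258.4 − 0.7(Ps − 75) = 310.9 - 0.7Ps. Setting this equal to supply: 310.9 - 0.7Ps = -60.8 + 1.4Ps, so Ps = 177.
Buyers pay Pb = 177 − 75 = 102; Q' = -60.8 + 1.4·177 = 187.
ΔCS = ½(152 + 187)(152 − 102) = 8475; ΔPS = ½(152 + 187)(177 − 152) = 4237.5.
Government spending = 75 × 187 = 14025.
Net change = 8475 + 4237.5 − 14025 = -1312.5. The loss equals the DWL triangle ½·75·35.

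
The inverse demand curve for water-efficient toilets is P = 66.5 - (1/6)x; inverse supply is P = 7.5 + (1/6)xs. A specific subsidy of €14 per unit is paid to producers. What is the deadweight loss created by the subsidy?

Pre-subsidy: 66.5 - (1/6)x = 7.5 + (1/6)x gives x* = 177 and P* = 37.
With the subsidy, sellers receive Ps = Pb + 14 for each unit, where Pb is the price buyers pay.
On the curves, Pb = 66.5 - (1/6)x and Ps = 7.5 + (1/6)x; the wedge Ps − Pb = 14 gives 7.5 + (1/6)x − (66.5 - (1/6)x) = 14, so x' = 219.
Then Pb = 66.5 − (1/6)·219 = 30 and Ps = 7.5 + (1/6)·219 = 44.
The subsidy expands output by 219 − 177 = 42 past the efficient level; on those units the gap between marginal cost and willingness to pay runs from 0 up to 14.
DWL = ½ × 14 × 42 = 294.

Deadweight loss = €294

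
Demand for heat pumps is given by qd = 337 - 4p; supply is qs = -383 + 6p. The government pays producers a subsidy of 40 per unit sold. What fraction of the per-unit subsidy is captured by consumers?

Pre-subsidy: 337 - 4p = -383 + 6p gives p* = 72, q* = 49.
With the subsidy, sellers receive ps = pb + 40 for each unit, where pb is the price buyers pay.
Supply in terms of pb becomes qs = -383 + 6(pb + 40) = -143 + 6pb. Setting this equal to demand: 337 - 4pb = -143 + 6pb, so pb = 48.
Sellers receive ps = 48 + 40 = 88; q' = 337 − 4·48 = 145.
Buyers' price falls by p* − pb = 72 − 48 = 24; sellers' price rises by ps − p* = 88 − 72 = 16.
So consumers capture 24/40 = 0.6 of each unit of subsidy.

Consumer share = 0.6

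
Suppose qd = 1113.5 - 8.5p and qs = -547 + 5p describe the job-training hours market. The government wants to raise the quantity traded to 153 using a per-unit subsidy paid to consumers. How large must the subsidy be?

At q = 153, invert demand for the buyer price: pb = (1113.5 − 153)/8.5 = 113; invert supply for the seller price: ps = (153 − (-547))/5 = 140.
The subsidy must fill the gap: s = ps − pb = 140 − 113 = 27.

Required subsidy s = 27 per unit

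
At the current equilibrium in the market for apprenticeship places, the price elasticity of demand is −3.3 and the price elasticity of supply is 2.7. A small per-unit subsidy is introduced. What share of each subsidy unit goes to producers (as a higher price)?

Producer share = 0.55

For a small subsidy around the equilibrium, the benefit split depends on the relative slopes, which at a point are proportional to the elasticities.
Buyer share = εs/(εs + |εd|) = 2.7/(2.7 + 3.3) = 0.45; seller share = |εd|/(εs + |εd|) = 0.55.
So producers capture 0.55 of the subsidy.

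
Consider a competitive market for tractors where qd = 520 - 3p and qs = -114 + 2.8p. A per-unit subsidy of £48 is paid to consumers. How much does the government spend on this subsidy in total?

Pre-subsidy: 520 - 3p = -114 + 2.8p gives p* = 3170/29, q* = 5570/29.
With the rebate, buyers effectively pay pb = ps − 48, where ps is the price sellers receive.
Demand in terms of ps becomes qd = 520 − 3(ps − 48) = 664 - 3ps. Setting this equal to supply: 664 - 3ps = -114 + 2.8ps, so ps = 3890/29.
Buyers pay pb = 3890/29 − 48 = 2498/29; q' = -114 + 2.8·(3890/29) = 7586/29.
Government outlay = subsidy × quantity = 48 × 7586/29 = 364128/29.

Government cost = 364128/29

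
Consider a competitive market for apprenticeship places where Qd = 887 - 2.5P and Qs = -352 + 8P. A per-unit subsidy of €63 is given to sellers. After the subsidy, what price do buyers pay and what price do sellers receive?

Buyers pay €70; sellers receive €133

Pre-subsidy: 887 - 2.5P = -352 + 8P gives P* = 118, Q* = 592.
With the subsidy, sellers receive Ps = Pb + 63 for each unit, where Pb is the price buyers pay.
Supply in terms of Pb becomes Qs = -352 + 8(Pb + 63) = 152 + 8Pb. Setting this equal to demand: 887 - 2.5Pb = 152 + 8Pb, so Pb = 70.
Sellers receive Ps = 70 + 63 = 133; Q' = 887 − 2.5·70 = 712.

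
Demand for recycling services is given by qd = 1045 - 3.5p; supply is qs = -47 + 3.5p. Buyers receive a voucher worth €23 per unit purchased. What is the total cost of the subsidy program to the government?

Government cost = €12402.75

Pre-subsidy: 1045 - 3.5p = -47 + 3.5p gives p* = 156, q* = 499.
With the rebate, buyers effectively pay pb = ps − 23, where ps is the price sellers receive.
Demand in terms of ps becomes qd = 1045 − 3.5(ps − 23) = 1125.5 - 3.5ps. Setting this equal to supply: 1125.5 - 3.5ps = -47 + 3.5ps, so ps = 167.5.
Buyers pay pb = 167.5 − 23 = 144.5; q' = -47 + 3.5·167.5 = 539.25.
Government outlay = subsidy × quantity = 23 × 539.25 = 12402.75.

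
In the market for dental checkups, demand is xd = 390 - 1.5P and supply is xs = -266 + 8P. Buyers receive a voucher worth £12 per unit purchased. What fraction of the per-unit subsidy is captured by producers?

Producer share = 3/19

Pre-subsidy: 390 - 1.5P = -266 + 8P gives P* = 1312/19, x* = 5442/19.
With the rebate, buyers effectively pay Pb = Ps − 12, where Ps is the price sellers receive.
Demand in terms of Ps becomes xd = 390 − 1.5(Ps − 12) = 408 - 1.5Ps. Setting this equal to supply: 408 - 1.5Ps = -266 + 8Ps, so Ps = 1348/19.
Buyers pay Pb = 1348/19 − 12 = 1120/19; x' = -266 + 8·(1348/19) = 5730/19.
Buyers' price falls by P* − Pb = 1312/19 − 1120/19 = 192/19; sellers' price rises by Ps − P* = 1348/19 − 1312/19 = 36/19.
So producers capture (36/19)/12 = 3/19 of each unit of subsidy.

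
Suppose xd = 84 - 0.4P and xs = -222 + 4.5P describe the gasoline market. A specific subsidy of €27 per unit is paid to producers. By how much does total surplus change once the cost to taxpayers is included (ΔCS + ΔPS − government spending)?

Net change in total surplus = -6561/49

Pre-subsidy: 84 - 0.4P = -222 + 4.5P gives P* = 3060/49, x* = 2892/49.
With the subsidy, sellers receive Ps = Pb + 27 for each unit, where Pb is the price buyers pay.
Supply in terms of Pb becomes xs = -222 + 4.5(Pb + 27) = -100.5 + 4.5Pb. Setting this equal to demand: 84 - 0.4Pb = -100.5 + 4.5Pb, so Pb = 1845/49.
Sellers receive Ps = 1845/49 + 27 = 3168/49; x' = 84 − 0.4·(1845/49) = 3378/49.
ΔCS = ½(2892/49 + 3378/49)(3060/49 − 1845/49) = 3809025/2401; ΔPS = ½(2892/49 + 3378/49)(3168/49 − 3060/49) = 338580/2401.
Government spending = 27 × 3378/49 = 91206/49.
Net change = 3809025/2401 + 338580/2401 − 91206/49 = -6561/49. The loss equals the DWL triangle ½·27·486/49.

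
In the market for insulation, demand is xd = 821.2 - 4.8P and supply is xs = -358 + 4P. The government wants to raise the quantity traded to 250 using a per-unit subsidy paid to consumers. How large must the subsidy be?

Required subsidy s = 33 per unit

At x = 250, invert demand for the buyer price: Pb = (821.2 − 250)/4.8 = 119; invert supply for the seller price: Ps = (250 − (-358))/4 = 152.
The subsidy must fill the gap: s = Ps − Pb = 152 − 119 = 33.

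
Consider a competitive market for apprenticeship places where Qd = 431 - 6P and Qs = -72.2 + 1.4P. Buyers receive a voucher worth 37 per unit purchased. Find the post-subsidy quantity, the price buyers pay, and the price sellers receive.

Pre-subsidy: 431 - 6P = -72.2 + 1.4P gives P* = 68, Q* = 23.
With the rebate, buyers effectively pay Pb = Ps − 37, where Ps is the price sellers receive.
Demand in terms of Ps becomes Qd = 431 − 6(Ps − 37) = 653 - 6Ps. Setting this equal to supply: 653 - 6Ps = -72.2 + 1.4Ps, so Ps = 98.
Buyers pay Pb = 98 − 37 = 61; Q' = -72.2 + 1.4·98 = 65.

Q' = 65; buyers pay 61; sellers receive 98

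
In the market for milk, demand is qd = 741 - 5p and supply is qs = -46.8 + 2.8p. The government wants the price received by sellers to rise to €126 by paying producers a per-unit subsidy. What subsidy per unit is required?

Required subsidy s = €39 per unit

At a seller price of 126, quantity supplied is -46.8 + 2.8·126 = 306.
Buyers absorb 306 only when they pay pb with 741 − 5·pb = 306, i.e. pb = 87.
s = ps − pb = 126 − 87 = 39.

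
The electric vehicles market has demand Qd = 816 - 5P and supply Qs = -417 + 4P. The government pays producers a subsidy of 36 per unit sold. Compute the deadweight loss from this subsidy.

Pre-subsidy: 816 - 5P = -417 + 4P gives P* = 137, Q* = 131.
With the subsidy, sellers receive Ps = Pb + 36 for each unit, where Pb is the price buyers pay.
Supply in terms of Pb becomes Qs = -417 + 4(Pb + 36) = -273 + 4Pb. Setting this equal to demand: 816 - 5Pb = -273 + 4Pb, so Pb = 121.
Sellers receive Ps = 121 + 36 = 157; Q' = 816 − 5·121 = 211.
The subsidy expands output by 211 − 131 = 80 past the efficient level; on those units the gap between marginal cost and willingness to pay runs from 0 up to 36.
DWL = ½ × 36 × 80 = 1440.

Deadweight loss = 1440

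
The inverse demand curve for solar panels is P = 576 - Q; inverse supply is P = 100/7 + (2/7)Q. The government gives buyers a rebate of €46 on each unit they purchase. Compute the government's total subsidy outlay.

Pre-subsidy: 576 - Q = 100/7 + (2/7)Q gives Q* = 3932/9 and P* = 1252/9.
With the rebate, buyers effectively pay Pb = Ps − 46, where Ps is the price sellers receive.
On the curves, Pb = 576 - Q and Ps = 100/7 + (2/7)Q; the wedge Ps − Pb = 46 gives 100/7 + (2/7)Q − (576 - Q) = 46, so Q' = 1418/3.
Then Pb = 576 − 1·(1418/3) = 310/3 and Ps = 100/7 + (2/7)·(1418/3) = 448/3.
Government outlay = subsidy × quantity = 46 × 1418/3 = 65228/3.

Government cost = 65228/3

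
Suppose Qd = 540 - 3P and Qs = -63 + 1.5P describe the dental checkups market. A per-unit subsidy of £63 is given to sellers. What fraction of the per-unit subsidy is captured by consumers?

Consumer share = 1/3

Pre-subsidy: 540 - 3P = -63 + 1.5P gives P* = 134, Q* = 138.
With the subsidy, sellers receive Ps = Pb + 63 for each unit, where Pb is the price buyers pay.
Supply in terms of Pb becomes Qs = -63 + 1.5(Pb + 63) = 31.5 + 1.5Pb. Setting this equal to demand: 540 - 3Pb = 31.5 + 1.5Pb, so Pb = 113.
Sellers receive Ps = 113 + 63 = 176; Q' = 540 − 3·113 = 201.
Buyers' price falls by P* − Pb = 134 − 113 = 21; sellers' price rises by Ps − P* = 176 − 134 = 42.
So consumers capture 21/63 = 1/3 of each unit of subsidy.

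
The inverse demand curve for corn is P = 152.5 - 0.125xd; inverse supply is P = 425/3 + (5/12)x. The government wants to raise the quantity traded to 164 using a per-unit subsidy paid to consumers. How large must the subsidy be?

Required subsidy s = 78 per unit

At x = 164, from the demand curve buyers pay Pb = 152.5 − 0.125·164 = 132; from the supply curve sellers need Ps = 425/3 + (5/12)·164 = 210.
The subsidy must fill the gap: s = Ps − Pb = 210 − 132 = 78.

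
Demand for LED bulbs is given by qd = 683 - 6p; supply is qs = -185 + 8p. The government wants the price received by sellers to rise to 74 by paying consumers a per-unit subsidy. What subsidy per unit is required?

At a seller price of 74, quantity supplied is -185 + 8·74 = 407.
Buyers absorb 407 only when they pay pb with 683 − 6·pb = 407, i.e. pb = 46.
s = ps − pb = 74 − 46 = 28.

Required subsidy s = 28 per unit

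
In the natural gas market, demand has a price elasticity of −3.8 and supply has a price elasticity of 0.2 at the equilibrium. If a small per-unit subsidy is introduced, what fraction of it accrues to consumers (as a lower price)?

For a small subsidy around the equilibrium, the benefit split depends on the relative slopes, which at a point are proportional to the elasticities.
Buyer share = εs/(εs + |εd|) = 0.2/(0.2 + 3.8) = 0.05; seller share = |εd|/(εs + |εd|) = 0.95.

Consumer share = 0.05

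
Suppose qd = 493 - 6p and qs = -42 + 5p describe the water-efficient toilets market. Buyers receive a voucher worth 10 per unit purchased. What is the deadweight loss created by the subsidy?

Pre-subsidy: 493 - 6p = -42 + 5p gives p* = 535/11, q* = 2213/11.
With the rebate, buyers effectively pay pb = ps − 10, where ps is the price sellers receive.
Demand in terms of ps becomes qd = 493 − 6(ps − 10) = 553 - 6ps. Setting this equal to supply: 553 - 6ps = -42 + 5ps, so ps = 595/11.
Buyers pay pb = 595/11 − 10 = 485/11; q' = -42 + 5·(595/11) = 2513/11.
The subsidy expands output by 2513/11 − 2213/11 = 300/11 past the efficient level; on those units the gap between marginal cost and willingness to pay runs from 0 up to 10.
DWL = ½ × 10 × 300/11 = 1500/11.

Deadweight loss = 1500/11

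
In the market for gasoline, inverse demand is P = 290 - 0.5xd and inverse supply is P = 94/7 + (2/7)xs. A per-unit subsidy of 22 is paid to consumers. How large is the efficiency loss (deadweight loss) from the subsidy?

Deadweight loss = 308

Pre-subsidy: 290 - 0.5x = 94/7 + (2/7)x gives x* = 352 and P* = 114.
With the rebate, buyers effectively pay Pb = Ps − 22, where Ps is the price sellers receive.
On the curves, Pb = 290 - 0.5x and Ps = 94/7 + (2/7)x; the wedge Ps − Pb = 22 gives 94/7 + (2/7)x − (290 - 0.5x) = 22, so x' = 380.
Then Pb = 290 − 0.5·380 = 100 and Ps = 94/7 + (2/7)·380 = 122.
The subsidy expands output by 380 − 352 = 28 past the efficient level; on those units the gap between marginal cost and willingness to pay runs from 0 up to 22.
DWL = ½ × 22 × 28 = 308.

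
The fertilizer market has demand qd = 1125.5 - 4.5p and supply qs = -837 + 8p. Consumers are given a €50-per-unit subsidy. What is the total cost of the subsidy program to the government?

Pre-subsidy: 1125.5 - 4.5p = -837 + 8p gives p* = 157, q* = 419.
With the rebate, buyers effectively pay pb = ps − 50, where ps is the price sellers receive.
Demand in terms of ps becomes qd = 1125.5 − 4.5(ps − 50) = 1350.5 - 4.5ps. Setting this equal to supply: 1350.5 - 4.5ps = -837 + 8ps, so ps = 175.
Buyers pay pb = 175 − 50 = 125; q' = -837 + 8·175 = 563.
Government outlay = subsidy × quantity = 50 × 563 = 28150.

Government cost = €28150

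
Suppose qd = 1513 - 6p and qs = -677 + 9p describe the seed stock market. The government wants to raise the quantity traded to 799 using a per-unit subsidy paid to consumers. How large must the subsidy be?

Required subsidy s = 45 per unit

At q = 799, invert demand for the buyer price: pb = (1513 − 799)/6 = 119; invert supply for the seller price: ps = (799 − (-677))/9 = 164.
The subsidy must fill the gap: s = ps − pb = 164 − 119 = 45.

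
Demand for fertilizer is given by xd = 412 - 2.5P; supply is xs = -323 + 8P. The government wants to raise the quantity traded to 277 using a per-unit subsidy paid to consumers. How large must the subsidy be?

At x = 277, invert demand for the buyer price: Pb = (412 − 277)/2.5 = 54; invert supply for the seller price: Ps = (277 − (-323))/8 = 75.
The subsidy must fill the gap: s = Ps − Pb = 75 − 54 = 21.

Required subsidy s = 21 per unit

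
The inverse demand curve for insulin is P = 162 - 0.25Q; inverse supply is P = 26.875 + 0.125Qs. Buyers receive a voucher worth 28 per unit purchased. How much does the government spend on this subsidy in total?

Government cost = 12180

Pre-subsidy: 162 - 0.25Q = 26.875 + 0.125Q gives Q* = 1081/3 and P* = 863/12.
With the rebate, buyers effectively pay Pb = Ps − 28, where Ps is the price sellers receive.
On the curves, Pb = 162 - 0.25Q and Ps = 26.875 + 0.125Q; the wedge Ps − Pb = 28 gives 26.875 + 0.125Q − (162 - 0.25Q) = 28, so Q' = 435.
Then Pb = 162 − 0.25·435 = 53.25 and Ps = 26.875 + 0.125·435 = 81.25.
Government outlay = subsidy × quantity = 28 × 435 = 12180.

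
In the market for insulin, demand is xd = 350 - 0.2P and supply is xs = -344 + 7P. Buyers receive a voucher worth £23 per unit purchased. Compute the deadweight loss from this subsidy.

Deadweight loss = 3703/72

Pre-subsidy: 350 - 0.2P = -344 + 7P gives P* = 1735/18, x* = 5953/18.
With the rebate, buyers effectively pay Pb = Ps − 23, where Ps is the price sellers receive.
Demand in terms of Ps becomes xd = 350 − 0.2(Ps − 23) = 354.6 - 0.2Ps. Setting this equal to supply: 354.6 - 0.2Ps = -344 + 7Ps, so Ps = 3493/36.
Buyers pay Pb = 3493/36 − 23 = 2665/36; x' = -344 + 7·(3493/36) = 12067/36.
The subsidy expands output by 12067/36 − 5953/18 = 161/36 past the efficient level; on those units the gap between marginal cost and willingness to pay runs from 0 up to 23.
DWL = ½ × 23 × 161/36 = 3703/72.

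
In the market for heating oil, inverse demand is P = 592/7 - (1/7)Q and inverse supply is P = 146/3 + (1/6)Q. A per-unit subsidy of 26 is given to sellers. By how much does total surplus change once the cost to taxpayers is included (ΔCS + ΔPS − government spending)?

Pre-subsidy: 592/7 - (1/7)Q = 146/3 + (1/6)Q gives Q* = 116 and P* = 68.
With the subsidy, sellers receive Ps = Pb + 26 for each unit, where Pb is the price buyers pay.
On the curves, Pb = 592/7 - (1/7)Q and Ps = 146/3 + (1/6)Q; the wedge Ps − Pb = 26 gives 146/3 + (1/6)Q − (592/7 - (1/7)Q) = 26, so Q' = 200.
Then Pb = 592/7 − (1/7)·200 = 56 and Ps = 146/3 + (1/6)·200 = 82.
ΔCS = ½(116 + 200)(68 − 56) = 1896; ΔPS = ½(116 + 200)(82 − 68) = 2212.
Government spending = 26 × 200 = 5200.
Net change = 1896 + 2212 − 5200 = -1092. The loss equals the DWL triangle ½·26·84.

Net change in total surplus = -1092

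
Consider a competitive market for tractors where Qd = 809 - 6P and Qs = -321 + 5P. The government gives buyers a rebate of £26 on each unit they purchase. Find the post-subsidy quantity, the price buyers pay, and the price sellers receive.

Pre-subsidy: 809 - 6P = -321 + 5P gives P* = 1130/11, Q* = 2119/11.
With the rebate, buyers effectively pay Pb = Ps − 26, where Ps is the price sellers receive.
Demand in terms of Ps becomes Qd = 809 − 6(Ps − 26) = 965 - 6Ps. Setting this equal to supply: 965 - 6Ps = -321 + 5Ps, so Ps = 1286/11.
Buyers pay Pb = 1286/11 − 26 = 1000/11; Q' = -321 + 5·(1286/11) = 2899/11.

Q' = 2899/11; buyers pay 1000/11; sellers receive 1286/11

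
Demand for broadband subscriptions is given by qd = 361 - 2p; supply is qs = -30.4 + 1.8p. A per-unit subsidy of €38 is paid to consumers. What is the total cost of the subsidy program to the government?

Pre-subsidy: 361 - 2p = -30.4 + 1.8p gives p* = 103, q* = 155.
With the rebate, buyers effectively pay pb = ps − 38, where ps is the price sellers receive.
Demand in terms of ps becomes qd = 361 − 2(ps − 38) = 437 - 2ps. Setting this equal to supply: 437 - 2ps = -30.4 + 1.8ps, so ps = 123.
Buyers pay pb = 123 − 38 = 85; q' = -30.4 + 1.8·123 = 191.
Government outlay = subsidy × quantity = 38 × 191 = 7258.

Government cost = €7258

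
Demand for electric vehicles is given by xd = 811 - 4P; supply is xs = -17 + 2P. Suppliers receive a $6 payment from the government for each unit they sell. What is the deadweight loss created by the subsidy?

Deadweight loss = $24

Pre-subsidy: 811 - 4P = -17 + 2P gives P* = 138, x* = 259.
With the subsidy, sellers receive Ps = Pb + 6 for each unit, where Pb is the price buyers pay.
Supply in terms of Pb becomes xs = -17 + 2(Pb + 6) = -5 + 2Pb. Setting this equal to demand: 811 - 4Pb = -5 + 2Pb, so Pb = 136.
Sellers receive Ps = 136 + 6 = 142; x' = 811 − 4·136 = 267.
The subsidy expands output by 267 − 259 = 8 past the efficient level; on those units the gap between marginal cost and willingness to pay runs from 0 up to 6.
DWL = ½ × 6 × 8 = 24.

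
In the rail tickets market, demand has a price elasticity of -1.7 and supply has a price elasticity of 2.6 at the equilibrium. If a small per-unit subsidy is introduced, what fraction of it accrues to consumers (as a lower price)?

Consumer share = 26/43

For a small subsidy around the equilibrium, the benefit split depends on the relative slopes, which at a point are proportional to the elasticities.
Buyer share = εs/(εs + |εd|) = 2.6/(2.6 + 1.7) = 26/43; seller share = |εd|/(εs + |εd|) = 17/43.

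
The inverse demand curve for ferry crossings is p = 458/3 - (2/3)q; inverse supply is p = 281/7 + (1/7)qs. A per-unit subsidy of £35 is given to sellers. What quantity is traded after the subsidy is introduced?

Pre-subsidy: 458/3 - (2/3)q = 281/7 + (1/7)q gives q* = 139 and p* = 60.
With the subsidy, sellers receive ps = pb + 35 for each unit, where pb is the price buyers pay.
On the curves, pb = 458/3 - (2/3)q and ps = 281/7 + (1/7)q; the wedge ps − pb = 35 gives 281/7 + (1/7)q − (458/3 - (2/3)q) = 35, so q' = 3098/17.
Then pb = 458/3 − (2/3)·(3098/17) = 530/17 and ps = 281/7 + (1/7)·(3098/17) = 1125/17.

q' = 3098/17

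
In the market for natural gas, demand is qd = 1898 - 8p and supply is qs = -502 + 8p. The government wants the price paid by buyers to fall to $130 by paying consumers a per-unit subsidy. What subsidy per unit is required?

At a buyer price of 130, quantity demanded is 1898 − 8·130 = 858.
Sellers supply 858 only when they receive ps with -502 + 8·ps = 858, i.e. ps = 170.
s = ps − pb = 170 − 130 = 40.

Required subsidy s = $40 per unit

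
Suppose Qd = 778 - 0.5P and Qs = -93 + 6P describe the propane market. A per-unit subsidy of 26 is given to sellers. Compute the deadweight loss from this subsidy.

Deadweight loss = 156

Pre-subsidy: 778 - 0.5P = -93 + 6P gives P* = 134, Q* = 711.
With the subsidy, sellers receive Ps = Pb + 26 for each unit, where Pb is the price buyers pay.
Supply in terms of Pb becomes Qs = -93 + 6(Pb + 26) = 63 + 6Pb. Setting this equal to demand: 778 - 0.5Pb = 63 + 6Pb, so Pb = 110.
Sellers receive Ps = 110 + 26 = 136; Q' = 778 − 0.5·110 = 723.
The subsidy expands output by 723 − 711 = 12 past the efficient level; on those units the gap between marginal cost and willingness to pay runs from 0 up to 26.
DWL = ½ × 26 × 12 = 156.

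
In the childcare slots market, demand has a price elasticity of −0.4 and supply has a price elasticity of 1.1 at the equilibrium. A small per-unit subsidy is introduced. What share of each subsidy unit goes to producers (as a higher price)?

Producer share = 4/15

For a small subsidy around the equilibrium, the benefit split depends on the relative slopes, which at a point are proportional to the elasticities.
Buyer share = εs/(εs + |εd|) = 1.1/(1.1 + 0.4) = 11/15; seller share = |εd|/(εs + |εd|) = 4/15.
So producers capture 4/15 of the subsidy.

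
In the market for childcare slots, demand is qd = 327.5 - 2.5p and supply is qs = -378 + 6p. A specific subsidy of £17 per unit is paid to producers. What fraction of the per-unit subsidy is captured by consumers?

Pre-subsidy: 327.5 - 2.5p = -378 + 6p gives p* = 83, q* = 120.
With the subsidy, sellers receive ps = pb + 17 for each unit, where pb is the price buyers pay.
Supply in terms of pb becomes qs = -378 + 6(pb + 17) = -276 + 6pb. Setting this equal to demand: 327.5 - 2.5pb = -276 + 6pb, so pb = 71.
Sellers receive ps = 71 + 17 = 88; q' = 327.5 − 2.5·71 = 150.
Buyers' price falls by p* − pb = 83 − 71 = 12; sellers' price rises by ps − p* = 88 − 83 = 5.
So consumers capture 12/17 = 12/17 of each unit of subsidy.

Consumer share = 12/17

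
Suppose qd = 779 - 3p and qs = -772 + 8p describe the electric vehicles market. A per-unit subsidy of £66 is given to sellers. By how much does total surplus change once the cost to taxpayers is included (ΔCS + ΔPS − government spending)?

Net change in total surplus = -£4752

Pre-subsidy: 779 - 3p = -772 + 8p gives p* = 141, q* = 356.
With the subsidy, sellers receive ps = pb + 66 for each unit, where pb is the price buyers pay.
Supply in terms of pb becomes qs = -772 + 8(pb + 66) = -244 + 8pb. Setting this equal to demand: 779 - 3pb = -244 + 8pb, so pb = 93.
Sellers receive ps = 93 + 66 = 159; q' = 779 − 3·93 = 500.
ΔCS = ½(356 + 500)(141 − 93) = 20544; ΔPS = ½(356 + 500)(159 − 141) = 7704.
Government spending = 66 × 500 = 33000.
Net change = 20544 + 7704 − 33000 = -4752. The loss equals the DWL triangle ½·66·144.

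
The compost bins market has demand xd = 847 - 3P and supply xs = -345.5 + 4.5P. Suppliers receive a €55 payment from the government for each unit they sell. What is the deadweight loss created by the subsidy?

Deadweight loss = €2722.5

Pre-subsidy: 847 - 3P = -345.5 + 4.5P gives P* = 159, x* = 370.
With the subsidy, sellers receive Ps = Pb + 55 for each unit, where Pb is the price buyers pay.
Supply in terms of Pb becomes xs = -345.5 + 4.5(Pb + 55) = -98 + 4.5Pb. Setting this equal to demand: 847 - 3Pb = -98 + 4.5Pb, so Pb = 126.
Sellers receive Ps = 126 + 55 = 181; x' = 847 − 3·126 = 469.
The subsidy expands output by 469 − 370 = 99 past the efficient level; on those units the gap between marginal cost and willingness to pay runs from 0 up to 55.
DWL = ½ × 55 × 99 = 2722.5.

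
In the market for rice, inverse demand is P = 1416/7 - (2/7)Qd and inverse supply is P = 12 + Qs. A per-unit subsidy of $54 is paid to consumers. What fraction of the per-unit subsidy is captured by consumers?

Pre-subsidy: 1416/7 - (2/7)Q = 12 + Q gives Q* = 148 and P* = 160.
With the rebate, buyers effectively pay Pb = Ps − 54, where Ps is the price sellers receive.
On the curves, Pb = 1416/7 - (2/7)Q and Ps = 12 + Q; the wedge Ps − Pb = 54 gives 12 + Q − (1416/7 - (2/7)Q) = 54, so Q' = 190.
Then Pb = 1416/7 − (2/7)·190 = 148 and Ps = 12 + 1·190 = 202.
Buyers' price falls by P* − Pb = 160 − 148 = 12; sellers' price rises by Ps − P* = 202 − 160 = 42.
So consumers capture 12/54 = 2/9 of each unit of subsidy.

Consumer share = 2/9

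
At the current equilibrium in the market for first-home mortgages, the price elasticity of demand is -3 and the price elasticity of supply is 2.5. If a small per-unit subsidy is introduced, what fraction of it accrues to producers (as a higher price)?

Producer share = 6/11

For a small subsidy around the equilibrium, the benefit split depends on the relative slopes, which at a point are proportional to the elasticities.
Buyer share = εs/(εs + |εd|) = 2.5/(2.5 + 3) = 5/11; seller share = |εd|/(εs + |εd|) = 6/11.
So producers capture 6/11 of the subsidy.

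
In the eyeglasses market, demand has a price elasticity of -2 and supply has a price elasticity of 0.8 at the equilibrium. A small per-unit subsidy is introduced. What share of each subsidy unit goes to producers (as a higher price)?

For a small subsidy around the equilibrium, the benefit split depends on the relative slopes, which at a point are proportional to the elasticities.
Buyer share = εs/(εs + |εd|) = 0.8/(0.8 + 2) = 2/7; seller share = |εd|/(εs + |εd|) = 5/7.
So producers capture 5/7 of the subsidy.

Producer share = 5/7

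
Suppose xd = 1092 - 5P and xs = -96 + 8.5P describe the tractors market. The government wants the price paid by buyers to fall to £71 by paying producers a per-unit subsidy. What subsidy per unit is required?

At a buyer price of 71, quantity demanded is 1092 − 5·71 = 737.
Sellers supply 737 only when they receive Ps with -96 + 8.5·Ps = 737, i.e. Ps = 98.
s = Ps − Pb = 98 − 71 = 27.

Required subsidy s = £27 per unit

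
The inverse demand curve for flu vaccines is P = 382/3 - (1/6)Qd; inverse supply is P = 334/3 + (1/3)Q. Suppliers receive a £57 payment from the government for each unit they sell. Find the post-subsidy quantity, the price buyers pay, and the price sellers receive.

Pre-subsidy: 382/3 - (1/6)Q = 334/3 + (1/3)Q gives Q* = 32 and P* = 122.
With the subsidy, sellers receive Ps = Pb + 57 for each unit, where Pb is the price buyers pay.
On the curves, Pb = 382/3 - (1/6)Q and Ps = 334/3 + (1/3)Q; the wedge Ps − Pb = 57 gives 334/3 + (1/3)Q − (382/3 - (1/6)Q) = 57, so Q' = 146.
Then Pb = 382/3 − (1/6)·146 = 103 and Ps = 334/3 + (1/3)·146 = 160.

Q' = 146; buyers pay £103; sellers receive £160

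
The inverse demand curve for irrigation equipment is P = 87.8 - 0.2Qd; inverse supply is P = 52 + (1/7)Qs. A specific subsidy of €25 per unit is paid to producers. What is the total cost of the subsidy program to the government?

Pre-subsidy: 87.8 - 0.2Q = 52 + (1/7)Q gives Q* = 1253/12 and P* = 803/12.
With the subsidy, sellers receive Ps = Pb + 25 for each unit, where Pb is the price buyers pay.
On the curves, Pb = 87.8 - 0.2Q and Ps = 52 + (1/7)Q; the wedge Ps − Pb = 25 gives 52 + (1/7)Q − (87.8 - 0.2Q) = 25, so Q' = 532/3.
Then Pb = 87.8 − 0.2·(532/3) = 157/3 and Ps = 52 + (1/7)·(532/3) = 232/3.
Government outlay = subsidy × quantity = 25 × 532/3 = 13300/3.

Government cost = 13300/3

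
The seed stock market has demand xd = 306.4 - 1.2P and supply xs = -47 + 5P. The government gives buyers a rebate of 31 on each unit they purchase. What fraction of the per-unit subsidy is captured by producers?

Pre-subsidy: 306.4 - 1.2P = -47 + 5P gives P* = 57, x* = 238.
With the rebate, buyers effectively pay Pb = Ps − 31, where Ps is the price sellers receive.
Demand in terms of Ps becomes xd = 306.4 − 1.2(Ps − 31) = 343.6 - 1.2Ps. Setting this equal to supply: 343.6 - 1.2Ps = -47 + 5Ps, so Ps = 63.
Buyers pay Pb = 63 − 31 = 32; x' = -47 + 5·63 = 268.
Buyers' price falls by P* − Pb = 57 − 32 = 25; sellers' price rises by Ps − P* = 63 − 57 = 6.
So producers capture 6/31 = 6/31 of each unit of subsidy.

Producer share = 6/31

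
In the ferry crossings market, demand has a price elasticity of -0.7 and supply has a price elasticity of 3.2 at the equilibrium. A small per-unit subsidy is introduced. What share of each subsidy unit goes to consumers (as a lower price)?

For a small subsidy around the equilibrium, the benefit split depends on the relative slopes, which at a point are proportional to the elasticities.
Buyer share = εs/(εs + |εd|) = 3.2/(3.2 + 0.7) = 32/39; seller share = |εd|/(εs + |εd|) = 7/39.

Consumer share = 32/39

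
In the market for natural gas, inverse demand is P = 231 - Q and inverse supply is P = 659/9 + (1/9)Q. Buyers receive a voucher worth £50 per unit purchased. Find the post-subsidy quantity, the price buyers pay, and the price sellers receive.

Q' = 187; buyers pay £44; sellers receive £94

Pre-subsidy: 231 - Q = 659/9 + (1/9)Q gives Q* = 142 and P* = 89.
With the rebate, buyers effectively pay Pb = Ps − 50, where Ps is the price sellers receive.
On the curves, Pb = 231 - Q and Ps = 659/9 + (1/9)Q; the wedge Ps − Pb = 50 gives 659/9 + (1/9)Q − (231 - Q) = 50, so Q' = 187.
Then Pb = 231 − 1·187 = 44 and Ps = 659/9 + (1/9)·187 = 94.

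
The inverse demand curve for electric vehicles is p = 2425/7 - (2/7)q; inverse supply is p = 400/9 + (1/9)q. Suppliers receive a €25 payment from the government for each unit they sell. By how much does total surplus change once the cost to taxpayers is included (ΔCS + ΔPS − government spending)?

Pre-subsidy: 2425/7 - (2/7)q = 400/9 + (1/9)q gives q* = 761 and p* = 129.
With the subsidy, sellers receive ps = pb + 25 for each unit, where pb is the price buyers pay.
On the curves, pb = 2425/7 - (2/7)q and ps = 400/9 + (1/9)q; the wedge ps − pb = 25 gives 400/9 + (1/9)q − (2425/7 - (2/7)q) = 25, so q' = 824.
Then pb = 2425/7 − (2/7)·824 = 111 and ps = 400/9 + (1/9)·824 = 136.
ΔCS = ½(761 + 824)(129 − 111) = 14265; ΔPS = ½(761 + 824)(136 − 129) = 5547.5.
Government spending = 25 × 824 = 20600.
Net change = 14265 + 5547.5 − 20600 = -787.5. The loss equals the DWL triangle ½·25·63.

Net change in total surplus = -€787.5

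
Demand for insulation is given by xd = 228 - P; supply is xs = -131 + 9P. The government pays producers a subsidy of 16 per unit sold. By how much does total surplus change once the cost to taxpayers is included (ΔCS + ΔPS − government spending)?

Pre-subsidy: 228 - P = -131 + 9P gives P* = 35.9, x* = 192.1.
With the subsidy, sellers receive Ps = Pb + 16 for each unit, where Pb is the price buyers pay.
Supply in terms of Pb becomes xs = -131 + 9(Pb + 16) = 13 + 9Pb. Setting this equal to demand: 228 - Pb = 13 + 9Pb, so Pb = 21.5.
Sellers receive Ps = 21.5 + 16 = 37.5; x' = 228 − 1·21.5 = 206.5.
ΔCS = ½(192.1 + 206.5)(35.9 − 21.5) = 2869.92; ΔPS = ½(192.1 + 206.5)(37.5 − 35.9) = 318.88.
Government spending = 16 × 206.5 = 3304.
Net change = 2869.92 + 318.88 − 3304 = -115.2. The loss equals the DWL triangle ½·16·14.4.

Net change in total surplus = -115.2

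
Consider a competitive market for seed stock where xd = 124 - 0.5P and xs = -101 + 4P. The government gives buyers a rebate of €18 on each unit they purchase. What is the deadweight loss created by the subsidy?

Deadweight loss = €72

Pre-subsidy: 124 - 0.5P = -101 + 4P gives P* = 50, x* = 99.
With the rebate, buyers effectively pay Pb = Ps − 18, where Ps is the price sellers receive.
Demand in terms of Ps becomes xd = 124 − 0.5(Ps − 18) = 133 - 0.5Ps. Setting this equal to supply: 133 - 0.5Ps = -101 + 4Ps, so Ps = 52.
Buyers pay Pb = 52 − 18 = 34; x' = -101 + 4·52 = 107.
The subsidy expands output by 107 − 99 = 8 past the efficient level; on those units the gap between marginal cost and willingness to pay runs from 0 up to 18.
DWL = ½ × 18 × 8 = 72.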